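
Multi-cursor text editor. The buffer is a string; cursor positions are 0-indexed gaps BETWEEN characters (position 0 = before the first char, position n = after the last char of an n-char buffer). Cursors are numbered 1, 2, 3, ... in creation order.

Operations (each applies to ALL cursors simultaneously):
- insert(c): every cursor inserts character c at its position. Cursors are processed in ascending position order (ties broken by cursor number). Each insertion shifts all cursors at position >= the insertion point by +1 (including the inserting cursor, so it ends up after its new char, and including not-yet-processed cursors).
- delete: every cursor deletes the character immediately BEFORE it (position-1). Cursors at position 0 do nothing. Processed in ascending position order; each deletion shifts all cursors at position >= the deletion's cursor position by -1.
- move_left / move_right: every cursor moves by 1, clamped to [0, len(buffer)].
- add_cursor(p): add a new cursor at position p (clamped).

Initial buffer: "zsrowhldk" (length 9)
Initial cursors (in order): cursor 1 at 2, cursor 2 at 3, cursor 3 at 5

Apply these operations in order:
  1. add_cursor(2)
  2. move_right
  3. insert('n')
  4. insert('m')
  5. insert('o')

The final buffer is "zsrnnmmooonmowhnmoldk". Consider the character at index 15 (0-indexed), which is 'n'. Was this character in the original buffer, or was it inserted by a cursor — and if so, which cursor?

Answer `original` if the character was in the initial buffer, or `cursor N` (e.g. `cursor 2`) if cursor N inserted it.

Answer: cursor 3

Derivation:
After op 1 (add_cursor(2)): buffer="zsrowhldk" (len 9), cursors c1@2 c4@2 c2@3 c3@5, authorship .........
After op 2 (move_right): buffer="zsrowhldk" (len 9), cursors c1@3 c4@3 c2@4 c3@6, authorship .........
After op 3 (insert('n')): buffer="zsrnnonwhnldk" (len 13), cursors c1@5 c4@5 c2@7 c3@10, authorship ...14.2..3...
After op 4 (insert('m')): buffer="zsrnnmmonmwhnmldk" (len 17), cursors c1@7 c4@7 c2@10 c3@14, authorship ...1414.22..33...
After op 5 (insert('o')): buffer="zsrnnmmooonmowhnmoldk" (len 21), cursors c1@9 c4@9 c2@13 c3@18, authorship ...141414.222..333...
Authorship (.=original, N=cursor N): . . . 1 4 1 4 1 4 . 2 2 2 . . 3 3 3 . . .
Index 15: author = 3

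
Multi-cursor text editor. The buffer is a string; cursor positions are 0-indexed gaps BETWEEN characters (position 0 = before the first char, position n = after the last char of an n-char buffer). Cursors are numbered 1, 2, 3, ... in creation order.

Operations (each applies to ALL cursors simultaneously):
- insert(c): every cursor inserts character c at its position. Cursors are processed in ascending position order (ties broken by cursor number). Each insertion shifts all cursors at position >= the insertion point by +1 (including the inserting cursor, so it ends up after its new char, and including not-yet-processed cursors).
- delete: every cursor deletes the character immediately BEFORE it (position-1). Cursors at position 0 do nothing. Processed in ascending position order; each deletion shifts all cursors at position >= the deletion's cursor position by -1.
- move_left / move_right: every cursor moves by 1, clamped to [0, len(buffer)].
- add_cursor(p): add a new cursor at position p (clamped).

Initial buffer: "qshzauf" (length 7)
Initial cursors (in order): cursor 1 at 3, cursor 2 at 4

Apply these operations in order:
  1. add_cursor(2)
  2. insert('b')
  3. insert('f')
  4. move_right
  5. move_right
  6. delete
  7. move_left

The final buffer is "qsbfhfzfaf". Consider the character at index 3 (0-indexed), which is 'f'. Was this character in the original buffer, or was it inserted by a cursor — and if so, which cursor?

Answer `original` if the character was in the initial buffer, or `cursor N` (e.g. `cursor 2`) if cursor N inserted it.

After op 1 (add_cursor(2)): buffer="qshzauf" (len 7), cursors c3@2 c1@3 c2@4, authorship .......
After op 2 (insert('b')): buffer="qsbhbzbauf" (len 10), cursors c3@3 c1@5 c2@7, authorship ..3.1.2...
After op 3 (insert('f')): buffer="qsbfhbfzbfauf" (len 13), cursors c3@4 c1@7 c2@10, authorship ..33.11.22...
After op 4 (move_right): buffer="qsbfhbfzbfauf" (len 13), cursors c3@5 c1@8 c2@11, authorship ..33.11.22...
After op 5 (move_right): buffer="qsbfhbfzbfauf" (len 13), cursors c3@6 c1@9 c2@12, authorship ..33.11.22...
After op 6 (delete): buffer="qsbfhfzfaf" (len 10), cursors c3@5 c1@7 c2@9, authorship ..33.1.2..
After op 7 (move_left): buffer="qsbfhfzfaf" (len 10), cursors c3@4 c1@6 c2@8, authorship ..33.1.2..
Authorship (.=original, N=cursor N): . . 3 3 . 1 . 2 . .
Index 3: author = 3

Answer: cursor 3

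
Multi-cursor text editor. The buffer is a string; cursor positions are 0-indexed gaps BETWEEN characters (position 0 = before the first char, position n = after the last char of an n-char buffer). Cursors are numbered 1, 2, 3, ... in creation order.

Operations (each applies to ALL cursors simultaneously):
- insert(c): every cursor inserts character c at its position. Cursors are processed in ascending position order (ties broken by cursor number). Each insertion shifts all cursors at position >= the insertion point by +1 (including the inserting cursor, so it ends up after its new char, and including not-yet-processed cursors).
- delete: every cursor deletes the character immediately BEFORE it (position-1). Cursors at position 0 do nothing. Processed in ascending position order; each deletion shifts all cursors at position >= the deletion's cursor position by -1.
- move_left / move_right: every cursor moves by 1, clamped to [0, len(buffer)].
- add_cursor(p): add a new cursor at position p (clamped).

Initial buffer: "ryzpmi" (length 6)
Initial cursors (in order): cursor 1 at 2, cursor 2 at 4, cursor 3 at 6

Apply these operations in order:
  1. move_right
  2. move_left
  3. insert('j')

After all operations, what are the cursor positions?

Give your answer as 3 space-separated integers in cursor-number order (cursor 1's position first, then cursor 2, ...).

After op 1 (move_right): buffer="ryzpmi" (len 6), cursors c1@3 c2@5 c3@6, authorship ......
After op 2 (move_left): buffer="ryzpmi" (len 6), cursors c1@2 c2@4 c3@5, authorship ......
After op 3 (insert('j')): buffer="ryjzpjmji" (len 9), cursors c1@3 c2@6 c3@8, authorship ..1..2.3.

Answer: 3 6 8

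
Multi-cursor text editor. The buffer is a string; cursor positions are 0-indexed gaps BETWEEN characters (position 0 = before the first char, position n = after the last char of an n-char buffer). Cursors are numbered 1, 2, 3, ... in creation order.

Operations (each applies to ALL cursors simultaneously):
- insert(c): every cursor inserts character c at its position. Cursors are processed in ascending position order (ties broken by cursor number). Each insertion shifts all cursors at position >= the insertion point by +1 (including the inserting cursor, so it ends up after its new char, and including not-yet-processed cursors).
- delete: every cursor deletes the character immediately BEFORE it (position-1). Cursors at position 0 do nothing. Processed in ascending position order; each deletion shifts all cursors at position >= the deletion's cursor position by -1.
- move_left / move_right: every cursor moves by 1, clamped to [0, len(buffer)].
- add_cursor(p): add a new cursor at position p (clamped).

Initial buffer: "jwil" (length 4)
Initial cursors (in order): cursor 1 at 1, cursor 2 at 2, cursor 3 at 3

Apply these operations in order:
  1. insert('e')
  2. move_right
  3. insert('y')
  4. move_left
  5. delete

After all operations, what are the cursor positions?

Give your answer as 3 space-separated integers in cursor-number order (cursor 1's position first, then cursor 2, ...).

After op 1 (insert('e')): buffer="jeweiel" (len 7), cursors c1@2 c2@4 c3@6, authorship .1.2.3.
After op 2 (move_right): buffer="jeweiel" (len 7), cursors c1@3 c2@5 c3@7, authorship .1.2.3.
After op 3 (insert('y')): buffer="jewyeiyely" (len 10), cursors c1@4 c2@7 c3@10, authorship .1.12.23.3
After op 4 (move_left): buffer="jewyeiyely" (len 10), cursors c1@3 c2@6 c3@9, authorship .1.12.23.3
After op 5 (delete): buffer="jeyeyey" (len 7), cursors c1@2 c2@4 c3@6, authorship .112233

Answer: 2 4 6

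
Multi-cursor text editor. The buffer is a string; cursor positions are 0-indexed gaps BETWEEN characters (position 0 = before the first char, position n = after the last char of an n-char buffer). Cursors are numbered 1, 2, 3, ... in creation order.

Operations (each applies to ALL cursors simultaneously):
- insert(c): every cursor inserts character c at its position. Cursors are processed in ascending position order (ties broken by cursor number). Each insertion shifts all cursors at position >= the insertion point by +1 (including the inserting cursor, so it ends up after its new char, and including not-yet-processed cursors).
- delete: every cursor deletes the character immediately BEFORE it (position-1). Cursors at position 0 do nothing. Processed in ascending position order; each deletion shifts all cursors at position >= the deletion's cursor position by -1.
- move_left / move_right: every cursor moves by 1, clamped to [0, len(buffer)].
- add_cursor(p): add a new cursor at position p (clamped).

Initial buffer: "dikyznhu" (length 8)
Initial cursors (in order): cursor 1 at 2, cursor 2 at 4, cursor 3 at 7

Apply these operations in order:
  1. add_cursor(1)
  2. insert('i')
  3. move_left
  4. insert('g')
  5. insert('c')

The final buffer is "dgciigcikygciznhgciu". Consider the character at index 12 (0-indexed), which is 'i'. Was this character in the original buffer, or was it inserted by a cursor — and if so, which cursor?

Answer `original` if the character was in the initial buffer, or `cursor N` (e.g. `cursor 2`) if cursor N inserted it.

Answer: cursor 2

Derivation:
After op 1 (add_cursor(1)): buffer="dikyznhu" (len 8), cursors c4@1 c1@2 c2@4 c3@7, authorship ........
After op 2 (insert('i')): buffer="diiikyiznhiu" (len 12), cursors c4@2 c1@4 c2@7 c3@11, authorship .4.1..2...3.
After op 3 (move_left): buffer="diiikyiznhiu" (len 12), cursors c4@1 c1@3 c2@6 c3@10, authorship .4.1..2...3.
After op 4 (insert('g')): buffer="dgiigikygiznhgiu" (len 16), cursors c4@2 c1@5 c2@9 c3@14, authorship .44.11..22...33.
After op 5 (insert('c')): buffer="dgciigcikygciznhgciu" (len 20), cursors c4@3 c1@7 c2@12 c3@18, authorship .444.111..222...333.
Authorship (.=original, N=cursor N): . 4 4 4 . 1 1 1 . . 2 2 2 . . . 3 3 3 .
Index 12: author = 2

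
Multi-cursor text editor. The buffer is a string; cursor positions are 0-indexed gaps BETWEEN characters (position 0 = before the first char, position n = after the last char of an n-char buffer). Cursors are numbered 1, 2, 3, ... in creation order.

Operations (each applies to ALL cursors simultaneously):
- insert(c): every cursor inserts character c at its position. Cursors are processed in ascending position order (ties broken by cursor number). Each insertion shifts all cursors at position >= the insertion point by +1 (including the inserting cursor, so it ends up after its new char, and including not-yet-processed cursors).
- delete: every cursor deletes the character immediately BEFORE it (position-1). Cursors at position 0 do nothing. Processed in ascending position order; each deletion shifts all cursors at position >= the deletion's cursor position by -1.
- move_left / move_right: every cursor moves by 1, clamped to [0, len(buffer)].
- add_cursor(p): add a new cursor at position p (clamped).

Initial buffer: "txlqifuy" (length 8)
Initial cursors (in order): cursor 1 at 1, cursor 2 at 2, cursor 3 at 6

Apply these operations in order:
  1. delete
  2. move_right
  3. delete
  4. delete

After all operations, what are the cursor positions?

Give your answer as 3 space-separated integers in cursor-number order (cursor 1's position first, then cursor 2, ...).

After op 1 (delete): buffer="lqiuy" (len 5), cursors c1@0 c2@0 c3@3, authorship .....
After op 2 (move_right): buffer="lqiuy" (len 5), cursors c1@1 c2@1 c3@4, authorship .....
After op 3 (delete): buffer="qiy" (len 3), cursors c1@0 c2@0 c3@2, authorship ...
After op 4 (delete): buffer="qy" (len 2), cursors c1@0 c2@0 c3@1, authorship ..

Answer: 0 0 1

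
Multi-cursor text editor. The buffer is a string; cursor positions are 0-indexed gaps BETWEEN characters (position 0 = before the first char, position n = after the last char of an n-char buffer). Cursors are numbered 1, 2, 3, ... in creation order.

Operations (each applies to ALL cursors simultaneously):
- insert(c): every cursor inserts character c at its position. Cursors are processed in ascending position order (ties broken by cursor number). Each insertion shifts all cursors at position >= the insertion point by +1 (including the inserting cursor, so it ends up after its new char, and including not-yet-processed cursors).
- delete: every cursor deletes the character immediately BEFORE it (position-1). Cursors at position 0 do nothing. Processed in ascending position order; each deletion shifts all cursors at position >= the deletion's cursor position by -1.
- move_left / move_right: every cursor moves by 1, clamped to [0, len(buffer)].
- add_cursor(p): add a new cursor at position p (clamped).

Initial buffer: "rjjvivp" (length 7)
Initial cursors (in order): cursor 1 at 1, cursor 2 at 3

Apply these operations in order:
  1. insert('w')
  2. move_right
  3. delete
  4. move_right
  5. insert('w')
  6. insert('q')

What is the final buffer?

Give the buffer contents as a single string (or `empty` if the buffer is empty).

Answer: rwjwqwiwqvp

Derivation:
After op 1 (insert('w')): buffer="rwjjwvivp" (len 9), cursors c1@2 c2@5, authorship .1..2....
After op 2 (move_right): buffer="rwjjwvivp" (len 9), cursors c1@3 c2@6, authorship .1..2....
After op 3 (delete): buffer="rwjwivp" (len 7), cursors c1@2 c2@4, authorship .1.2...
After op 4 (move_right): buffer="rwjwivp" (len 7), cursors c1@3 c2@5, authorship .1.2...
After op 5 (insert('w')): buffer="rwjwwiwvp" (len 9), cursors c1@4 c2@7, authorship .1.12.2..
After op 6 (insert('q')): buffer="rwjwqwiwqvp" (len 11), cursors c1@5 c2@9, authorship .1.112.22..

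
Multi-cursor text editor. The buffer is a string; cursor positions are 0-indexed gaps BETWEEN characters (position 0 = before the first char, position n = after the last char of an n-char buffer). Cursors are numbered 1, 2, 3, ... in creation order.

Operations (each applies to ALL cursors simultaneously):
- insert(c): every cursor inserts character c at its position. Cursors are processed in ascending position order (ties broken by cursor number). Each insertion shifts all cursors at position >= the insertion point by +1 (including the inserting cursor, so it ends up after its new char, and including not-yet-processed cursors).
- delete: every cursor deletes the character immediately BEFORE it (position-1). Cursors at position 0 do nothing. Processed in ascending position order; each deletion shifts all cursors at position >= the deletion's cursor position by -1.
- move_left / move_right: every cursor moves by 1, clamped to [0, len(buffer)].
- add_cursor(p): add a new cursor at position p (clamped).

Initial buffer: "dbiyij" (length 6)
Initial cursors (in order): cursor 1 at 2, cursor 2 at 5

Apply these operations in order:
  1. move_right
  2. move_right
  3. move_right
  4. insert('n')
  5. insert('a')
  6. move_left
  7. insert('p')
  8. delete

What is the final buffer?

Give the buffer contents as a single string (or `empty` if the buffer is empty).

Answer: dbiyinajna

Derivation:
After op 1 (move_right): buffer="dbiyij" (len 6), cursors c1@3 c2@6, authorship ......
After op 2 (move_right): buffer="dbiyij" (len 6), cursors c1@4 c2@6, authorship ......
After op 3 (move_right): buffer="dbiyij" (len 6), cursors c1@5 c2@6, authorship ......
After op 4 (insert('n')): buffer="dbiyinjn" (len 8), cursors c1@6 c2@8, authorship .....1.2
After op 5 (insert('a')): buffer="dbiyinajna" (len 10), cursors c1@7 c2@10, authorship .....11.22
After op 6 (move_left): buffer="dbiyinajna" (len 10), cursors c1@6 c2@9, authorship .....11.22
After op 7 (insert('p')): buffer="dbiyinpajnpa" (len 12), cursors c1@7 c2@11, authorship .....111.222
After op 8 (delete): buffer="dbiyinajna" (len 10), cursors c1@6 c2@9, authorship .....11.22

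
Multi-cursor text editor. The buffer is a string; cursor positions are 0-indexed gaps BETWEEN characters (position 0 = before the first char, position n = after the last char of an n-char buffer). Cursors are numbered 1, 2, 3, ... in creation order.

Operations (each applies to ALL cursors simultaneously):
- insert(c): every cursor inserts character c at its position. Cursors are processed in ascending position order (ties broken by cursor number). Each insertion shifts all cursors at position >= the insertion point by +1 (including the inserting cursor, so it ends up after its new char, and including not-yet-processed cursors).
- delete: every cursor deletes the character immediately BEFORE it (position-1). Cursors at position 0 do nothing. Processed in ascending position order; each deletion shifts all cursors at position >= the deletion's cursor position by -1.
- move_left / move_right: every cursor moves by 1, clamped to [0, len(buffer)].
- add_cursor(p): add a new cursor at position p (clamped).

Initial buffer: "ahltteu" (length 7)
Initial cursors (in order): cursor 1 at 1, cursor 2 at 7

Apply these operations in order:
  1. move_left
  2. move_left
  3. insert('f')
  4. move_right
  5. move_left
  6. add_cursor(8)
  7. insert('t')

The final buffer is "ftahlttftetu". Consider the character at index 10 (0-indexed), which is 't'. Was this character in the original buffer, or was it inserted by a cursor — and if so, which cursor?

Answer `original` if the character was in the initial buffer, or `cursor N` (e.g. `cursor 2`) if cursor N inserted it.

Answer: cursor 3

Derivation:
After op 1 (move_left): buffer="ahltteu" (len 7), cursors c1@0 c2@6, authorship .......
After op 2 (move_left): buffer="ahltteu" (len 7), cursors c1@0 c2@5, authorship .......
After op 3 (insert('f')): buffer="fahlttfeu" (len 9), cursors c1@1 c2@7, authorship 1.....2..
After op 4 (move_right): buffer="fahlttfeu" (len 9), cursors c1@2 c2@8, authorship 1.....2..
After op 5 (move_left): buffer="fahlttfeu" (len 9), cursors c1@1 c2@7, authorship 1.....2..
After op 6 (add_cursor(8)): buffer="fahlttfeu" (len 9), cursors c1@1 c2@7 c3@8, authorship 1.....2..
After op 7 (insert('t')): buffer="ftahlttftetu" (len 12), cursors c1@2 c2@9 c3@11, authorship 11.....22.3.
Authorship (.=original, N=cursor N): 1 1 . . . . . 2 2 . 3 .
Index 10: author = 3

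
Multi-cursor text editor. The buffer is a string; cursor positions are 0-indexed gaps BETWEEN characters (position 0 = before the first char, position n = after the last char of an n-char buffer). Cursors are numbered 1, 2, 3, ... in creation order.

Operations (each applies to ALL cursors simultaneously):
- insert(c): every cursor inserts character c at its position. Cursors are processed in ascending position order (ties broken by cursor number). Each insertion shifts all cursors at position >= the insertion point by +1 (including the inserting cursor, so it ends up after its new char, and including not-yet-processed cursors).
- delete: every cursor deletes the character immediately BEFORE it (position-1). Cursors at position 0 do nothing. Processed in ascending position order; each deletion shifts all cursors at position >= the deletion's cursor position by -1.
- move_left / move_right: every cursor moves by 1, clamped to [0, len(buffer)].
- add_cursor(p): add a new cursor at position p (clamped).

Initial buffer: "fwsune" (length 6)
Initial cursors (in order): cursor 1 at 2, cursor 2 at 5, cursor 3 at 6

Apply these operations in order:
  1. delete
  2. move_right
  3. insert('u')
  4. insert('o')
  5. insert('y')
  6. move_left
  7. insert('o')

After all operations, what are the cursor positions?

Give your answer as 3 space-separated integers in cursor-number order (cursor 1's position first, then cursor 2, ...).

After op 1 (delete): buffer="fsu" (len 3), cursors c1@1 c2@3 c3@3, authorship ...
After op 2 (move_right): buffer="fsu" (len 3), cursors c1@2 c2@3 c3@3, authorship ...
After op 3 (insert('u')): buffer="fsuuuu" (len 6), cursors c1@3 c2@6 c3@6, authorship ..1.23
After op 4 (insert('o')): buffer="fsuouuuoo" (len 9), cursors c1@4 c2@9 c3@9, authorship ..11.2323
After op 5 (insert('y')): buffer="fsuoyuuuooyy" (len 12), cursors c1@5 c2@12 c3@12, authorship ..111.232323
After op 6 (move_left): buffer="fsuoyuuuooyy" (len 12), cursors c1@4 c2@11 c3@11, authorship ..111.232323
After op 7 (insert('o')): buffer="fsuooyuuuooyooy" (len 15), cursors c1@5 c2@14 c3@14, authorship ..1111.23232233

Answer: 5 14 14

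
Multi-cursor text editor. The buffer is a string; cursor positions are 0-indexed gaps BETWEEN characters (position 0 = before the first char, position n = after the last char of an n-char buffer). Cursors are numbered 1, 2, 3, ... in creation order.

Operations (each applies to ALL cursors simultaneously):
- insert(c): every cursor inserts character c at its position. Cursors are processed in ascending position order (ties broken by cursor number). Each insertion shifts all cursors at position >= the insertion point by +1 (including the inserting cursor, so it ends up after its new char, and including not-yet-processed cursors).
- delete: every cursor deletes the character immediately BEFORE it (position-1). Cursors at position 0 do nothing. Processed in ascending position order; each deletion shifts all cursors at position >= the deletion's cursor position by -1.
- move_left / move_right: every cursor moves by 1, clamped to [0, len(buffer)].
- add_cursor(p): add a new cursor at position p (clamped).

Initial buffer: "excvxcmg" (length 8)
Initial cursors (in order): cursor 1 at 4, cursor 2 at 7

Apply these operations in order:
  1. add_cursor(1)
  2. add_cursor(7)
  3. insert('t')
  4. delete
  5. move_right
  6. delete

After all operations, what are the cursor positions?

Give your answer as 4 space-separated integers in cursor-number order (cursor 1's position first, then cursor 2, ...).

Answer: 3 4 1 4

Derivation:
After op 1 (add_cursor(1)): buffer="excvxcmg" (len 8), cursors c3@1 c1@4 c2@7, authorship ........
After op 2 (add_cursor(7)): buffer="excvxcmg" (len 8), cursors c3@1 c1@4 c2@7 c4@7, authorship ........
After op 3 (insert('t')): buffer="etxcvtxcmttg" (len 12), cursors c3@2 c1@6 c2@11 c4@11, authorship .3...1...24.
After op 4 (delete): buffer="excvxcmg" (len 8), cursors c3@1 c1@4 c2@7 c4@7, authorship ........
After op 5 (move_right): buffer="excvxcmg" (len 8), cursors c3@2 c1@5 c2@8 c4@8, authorship ........
After op 6 (delete): buffer="ecvc" (len 4), cursors c3@1 c1@3 c2@4 c4@4, authorship ....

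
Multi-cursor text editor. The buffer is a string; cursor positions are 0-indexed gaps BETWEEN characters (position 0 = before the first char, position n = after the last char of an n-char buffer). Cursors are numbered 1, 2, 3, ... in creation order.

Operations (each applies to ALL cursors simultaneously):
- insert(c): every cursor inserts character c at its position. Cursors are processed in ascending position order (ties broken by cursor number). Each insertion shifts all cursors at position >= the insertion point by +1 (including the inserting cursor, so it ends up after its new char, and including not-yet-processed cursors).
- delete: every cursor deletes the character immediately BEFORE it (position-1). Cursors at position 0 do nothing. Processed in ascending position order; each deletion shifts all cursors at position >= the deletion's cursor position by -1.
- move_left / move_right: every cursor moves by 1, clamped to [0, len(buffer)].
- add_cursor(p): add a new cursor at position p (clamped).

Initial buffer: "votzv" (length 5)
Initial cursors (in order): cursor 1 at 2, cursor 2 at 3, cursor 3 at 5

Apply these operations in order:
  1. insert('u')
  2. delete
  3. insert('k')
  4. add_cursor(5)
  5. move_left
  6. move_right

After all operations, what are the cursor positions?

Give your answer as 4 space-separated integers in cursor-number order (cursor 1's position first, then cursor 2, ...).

After op 1 (insert('u')): buffer="voutuzvu" (len 8), cursors c1@3 c2@5 c3@8, authorship ..1.2..3
After op 2 (delete): buffer="votzv" (len 5), cursors c1@2 c2@3 c3@5, authorship .....
After op 3 (insert('k')): buffer="voktkzvk" (len 8), cursors c1@3 c2@5 c3@8, authorship ..1.2..3
After op 4 (add_cursor(5)): buffer="voktkzvk" (len 8), cursors c1@3 c2@5 c4@5 c3@8, authorship ..1.2..3
After op 5 (move_left): buffer="voktkzvk" (len 8), cursors c1@2 c2@4 c4@4 c3@7, authorship ..1.2..3
After op 6 (move_right): buffer="voktkzvk" (len 8), cursors c1@3 c2@5 c4@5 c3@8, authorship ..1.2..3

Answer: 3 5 8 5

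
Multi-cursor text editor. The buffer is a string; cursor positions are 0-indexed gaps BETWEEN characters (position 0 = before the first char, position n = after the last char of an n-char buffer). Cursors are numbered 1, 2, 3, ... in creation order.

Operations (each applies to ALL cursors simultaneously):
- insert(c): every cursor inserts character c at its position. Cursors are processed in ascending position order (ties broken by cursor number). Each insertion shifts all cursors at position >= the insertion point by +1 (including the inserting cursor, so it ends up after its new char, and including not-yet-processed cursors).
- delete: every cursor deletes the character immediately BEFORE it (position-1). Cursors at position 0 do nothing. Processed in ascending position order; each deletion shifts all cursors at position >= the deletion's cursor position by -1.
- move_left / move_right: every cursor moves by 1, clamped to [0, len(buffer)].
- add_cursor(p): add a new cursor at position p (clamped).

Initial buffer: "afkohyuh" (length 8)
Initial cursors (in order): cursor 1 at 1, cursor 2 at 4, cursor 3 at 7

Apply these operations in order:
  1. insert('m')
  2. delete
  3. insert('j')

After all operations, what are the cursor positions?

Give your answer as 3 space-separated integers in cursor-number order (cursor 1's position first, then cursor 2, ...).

After op 1 (insert('m')): buffer="amfkomhyumh" (len 11), cursors c1@2 c2@6 c3@10, authorship .1...2...3.
After op 2 (delete): buffer="afkohyuh" (len 8), cursors c1@1 c2@4 c3@7, authorship ........
After op 3 (insert('j')): buffer="ajfkojhyujh" (len 11), cursors c1@2 c2@6 c3@10, authorship .1...2...3.

Answer: 2 6 10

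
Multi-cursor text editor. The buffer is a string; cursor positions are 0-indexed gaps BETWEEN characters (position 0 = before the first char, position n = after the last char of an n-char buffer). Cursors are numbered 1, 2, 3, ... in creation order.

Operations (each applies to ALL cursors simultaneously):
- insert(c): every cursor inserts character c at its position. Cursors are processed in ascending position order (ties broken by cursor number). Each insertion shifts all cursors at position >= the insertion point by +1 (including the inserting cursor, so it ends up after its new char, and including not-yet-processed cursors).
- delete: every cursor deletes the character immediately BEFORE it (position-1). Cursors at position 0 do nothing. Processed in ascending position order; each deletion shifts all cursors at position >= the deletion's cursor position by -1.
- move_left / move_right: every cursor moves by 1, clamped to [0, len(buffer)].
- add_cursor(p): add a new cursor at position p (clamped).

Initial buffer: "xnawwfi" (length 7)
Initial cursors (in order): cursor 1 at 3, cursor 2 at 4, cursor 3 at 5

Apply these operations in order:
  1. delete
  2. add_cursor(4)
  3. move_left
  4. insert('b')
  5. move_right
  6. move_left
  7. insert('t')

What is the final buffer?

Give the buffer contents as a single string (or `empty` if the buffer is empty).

Answer: xbbbtttnfbti

Derivation:
After op 1 (delete): buffer="xnfi" (len 4), cursors c1@2 c2@2 c3@2, authorship ....
After op 2 (add_cursor(4)): buffer="xnfi" (len 4), cursors c1@2 c2@2 c3@2 c4@4, authorship ....
After op 3 (move_left): buffer="xnfi" (len 4), cursors c1@1 c2@1 c3@1 c4@3, authorship ....
After op 4 (insert('b')): buffer="xbbbnfbi" (len 8), cursors c1@4 c2@4 c3@4 c4@7, authorship .123..4.
After op 5 (move_right): buffer="xbbbnfbi" (len 8), cursors c1@5 c2@5 c3@5 c4@8, authorship .123..4.
After op 6 (move_left): buffer="xbbbnfbi" (len 8), cursors c1@4 c2@4 c3@4 c4@7, authorship .123..4.
After op 7 (insert('t')): buffer="xbbbtttnfbti" (len 12), cursors c1@7 c2@7 c3@7 c4@11, authorship .123123..44.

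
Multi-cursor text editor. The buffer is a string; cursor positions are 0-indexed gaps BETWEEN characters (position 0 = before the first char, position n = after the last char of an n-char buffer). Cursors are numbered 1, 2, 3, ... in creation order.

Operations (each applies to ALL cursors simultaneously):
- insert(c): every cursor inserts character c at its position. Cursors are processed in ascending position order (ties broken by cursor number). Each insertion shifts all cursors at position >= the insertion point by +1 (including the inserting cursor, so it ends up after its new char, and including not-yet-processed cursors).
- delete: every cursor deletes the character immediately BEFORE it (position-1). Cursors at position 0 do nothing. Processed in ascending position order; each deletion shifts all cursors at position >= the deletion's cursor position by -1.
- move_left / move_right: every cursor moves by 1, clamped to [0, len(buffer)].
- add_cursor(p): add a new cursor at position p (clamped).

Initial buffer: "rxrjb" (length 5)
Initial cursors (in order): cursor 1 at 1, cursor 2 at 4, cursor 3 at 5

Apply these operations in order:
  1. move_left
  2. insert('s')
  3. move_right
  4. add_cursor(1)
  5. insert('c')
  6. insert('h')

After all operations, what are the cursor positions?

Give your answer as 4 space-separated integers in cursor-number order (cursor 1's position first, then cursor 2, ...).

Answer: 6 12 16 3

Derivation:
After op 1 (move_left): buffer="rxrjb" (len 5), cursors c1@0 c2@3 c3@4, authorship .....
After op 2 (insert('s')): buffer="srxrsjsb" (len 8), cursors c1@1 c2@5 c3@7, authorship 1...2.3.
After op 3 (move_right): buffer="srxrsjsb" (len 8), cursors c1@2 c2@6 c3@8, authorship 1...2.3.
After op 4 (add_cursor(1)): buffer="srxrsjsb" (len 8), cursors c4@1 c1@2 c2@6 c3@8, authorship 1...2.3.
After op 5 (insert('c')): buffer="scrcxrsjcsbc" (len 12), cursors c4@2 c1@4 c2@9 c3@12, authorship 14.1..2.23.3
After op 6 (insert('h')): buffer="schrchxrsjchsbch" (len 16), cursors c4@3 c1@6 c2@12 c3@16, authorship 144.11..2.223.33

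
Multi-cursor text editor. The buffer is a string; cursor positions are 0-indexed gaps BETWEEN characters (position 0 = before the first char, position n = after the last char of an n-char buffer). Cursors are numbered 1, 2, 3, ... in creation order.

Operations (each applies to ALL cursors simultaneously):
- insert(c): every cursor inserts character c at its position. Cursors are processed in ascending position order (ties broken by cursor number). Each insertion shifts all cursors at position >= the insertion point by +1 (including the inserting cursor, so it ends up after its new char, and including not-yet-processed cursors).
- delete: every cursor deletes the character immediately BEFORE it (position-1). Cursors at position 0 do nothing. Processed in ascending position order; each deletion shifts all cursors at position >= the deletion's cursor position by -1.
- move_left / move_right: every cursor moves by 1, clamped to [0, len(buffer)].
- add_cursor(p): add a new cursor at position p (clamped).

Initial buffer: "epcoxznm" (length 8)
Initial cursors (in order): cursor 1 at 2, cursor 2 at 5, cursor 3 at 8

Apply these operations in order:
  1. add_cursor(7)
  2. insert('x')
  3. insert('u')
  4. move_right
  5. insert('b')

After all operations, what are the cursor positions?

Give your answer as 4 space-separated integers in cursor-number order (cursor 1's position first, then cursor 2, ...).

After op 1 (add_cursor(7)): buffer="epcoxznm" (len 8), cursors c1@2 c2@5 c4@7 c3@8, authorship ........
After op 2 (insert('x')): buffer="epxcoxxznxmx" (len 12), cursors c1@3 c2@7 c4@10 c3@12, authorship ..1...2..4.3
After op 3 (insert('u')): buffer="epxucoxxuznxumxu" (len 16), cursors c1@4 c2@9 c4@13 c3@16, authorship ..11...22..44.33
After op 4 (move_right): buffer="epxucoxxuznxumxu" (len 16), cursors c1@5 c2@10 c4@14 c3@16, authorship ..11...22..44.33
After op 5 (insert('b')): buffer="epxucboxxuzbnxumbxub" (len 20), cursors c1@6 c2@12 c4@17 c3@20, authorship ..11.1..22.2.44.4333

Answer: 6 12 20 17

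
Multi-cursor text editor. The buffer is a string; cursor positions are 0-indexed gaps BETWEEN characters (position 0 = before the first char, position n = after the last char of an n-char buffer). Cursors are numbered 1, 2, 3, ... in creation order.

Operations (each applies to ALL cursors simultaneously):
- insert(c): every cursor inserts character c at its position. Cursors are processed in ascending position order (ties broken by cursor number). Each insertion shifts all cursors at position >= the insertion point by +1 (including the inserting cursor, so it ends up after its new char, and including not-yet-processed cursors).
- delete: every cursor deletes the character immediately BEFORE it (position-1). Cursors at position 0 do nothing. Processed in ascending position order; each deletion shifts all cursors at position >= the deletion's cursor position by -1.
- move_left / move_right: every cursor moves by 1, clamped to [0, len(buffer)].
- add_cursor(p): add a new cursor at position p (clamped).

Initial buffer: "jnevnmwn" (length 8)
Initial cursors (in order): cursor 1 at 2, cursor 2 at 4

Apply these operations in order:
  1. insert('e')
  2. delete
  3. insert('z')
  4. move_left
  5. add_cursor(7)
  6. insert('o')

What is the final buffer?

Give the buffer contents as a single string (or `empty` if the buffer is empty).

Answer: jnozevoznomwn

Derivation:
After op 1 (insert('e')): buffer="jneevenmwn" (len 10), cursors c1@3 c2@6, authorship ..1..2....
After op 2 (delete): buffer="jnevnmwn" (len 8), cursors c1@2 c2@4, authorship ........
After op 3 (insert('z')): buffer="jnzevznmwn" (len 10), cursors c1@3 c2@6, authorship ..1..2....
After op 4 (move_left): buffer="jnzevznmwn" (len 10), cursors c1@2 c2@5, authorship ..1..2....
After op 5 (add_cursor(7)): buffer="jnzevznmwn" (len 10), cursors c1@2 c2@5 c3@7, authorship ..1..2....
After op 6 (insert('o')): buffer="jnozevoznomwn" (len 13), cursors c1@3 c2@7 c3@10, authorship ..11..22.3...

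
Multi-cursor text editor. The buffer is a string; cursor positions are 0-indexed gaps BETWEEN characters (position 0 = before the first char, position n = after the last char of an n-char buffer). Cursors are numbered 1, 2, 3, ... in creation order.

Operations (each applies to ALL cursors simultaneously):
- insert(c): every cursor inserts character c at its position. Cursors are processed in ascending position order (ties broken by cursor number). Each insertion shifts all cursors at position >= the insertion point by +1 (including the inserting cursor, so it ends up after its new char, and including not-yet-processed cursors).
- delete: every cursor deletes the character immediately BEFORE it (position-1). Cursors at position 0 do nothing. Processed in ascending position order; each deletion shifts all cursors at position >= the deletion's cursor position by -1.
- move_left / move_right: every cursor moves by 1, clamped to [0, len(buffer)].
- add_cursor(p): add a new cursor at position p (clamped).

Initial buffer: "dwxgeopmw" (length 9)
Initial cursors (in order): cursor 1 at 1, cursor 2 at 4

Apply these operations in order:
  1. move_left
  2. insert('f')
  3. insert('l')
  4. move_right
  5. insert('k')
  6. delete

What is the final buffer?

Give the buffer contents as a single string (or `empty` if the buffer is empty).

Answer: fldwxflgeopmw

Derivation:
After op 1 (move_left): buffer="dwxgeopmw" (len 9), cursors c1@0 c2@3, authorship .........
After op 2 (insert('f')): buffer="fdwxfgeopmw" (len 11), cursors c1@1 c2@5, authorship 1...2......
After op 3 (insert('l')): buffer="fldwxflgeopmw" (len 13), cursors c1@2 c2@7, authorship 11...22......
After op 4 (move_right): buffer="fldwxflgeopmw" (len 13), cursors c1@3 c2@8, authorship 11...22......
After op 5 (insert('k')): buffer="fldkwxflgkeopmw" (len 15), cursors c1@4 c2@10, authorship 11.1..22.2.....
After op 6 (delete): buffer="fldwxflgeopmw" (len 13), cursors c1@3 c2@8, authorship 11...22......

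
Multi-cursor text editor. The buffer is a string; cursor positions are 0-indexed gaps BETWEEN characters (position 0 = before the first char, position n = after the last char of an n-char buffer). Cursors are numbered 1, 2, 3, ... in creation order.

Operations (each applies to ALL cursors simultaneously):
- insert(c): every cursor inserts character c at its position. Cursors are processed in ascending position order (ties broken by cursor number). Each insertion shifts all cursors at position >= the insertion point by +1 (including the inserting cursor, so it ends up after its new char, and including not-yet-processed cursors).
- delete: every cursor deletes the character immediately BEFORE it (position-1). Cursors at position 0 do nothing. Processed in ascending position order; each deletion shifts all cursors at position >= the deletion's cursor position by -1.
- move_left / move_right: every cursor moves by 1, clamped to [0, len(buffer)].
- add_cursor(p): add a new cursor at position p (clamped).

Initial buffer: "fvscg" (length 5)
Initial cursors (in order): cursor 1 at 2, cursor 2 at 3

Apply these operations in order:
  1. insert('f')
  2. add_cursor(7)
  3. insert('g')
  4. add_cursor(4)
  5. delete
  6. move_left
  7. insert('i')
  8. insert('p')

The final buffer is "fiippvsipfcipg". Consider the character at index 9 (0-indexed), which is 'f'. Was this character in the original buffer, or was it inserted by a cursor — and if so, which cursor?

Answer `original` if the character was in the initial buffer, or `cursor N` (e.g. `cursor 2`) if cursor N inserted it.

Answer: cursor 2

Derivation:
After op 1 (insert('f')): buffer="fvfsfcg" (len 7), cursors c1@3 c2@5, authorship ..1.2..
After op 2 (add_cursor(7)): buffer="fvfsfcg" (len 7), cursors c1@3 c2@5 c3@7, authorship ..1.2..
After op 3 (insert('g')): buffer="fvfgsfgcgg" (len 10), cursors c1@4 c2@7 c3@10, authorship ..11.22..3
After op 4 (add_cursor(4)): buffer="fvfgsfgcgg" (len 10), cursors c1@4 c4@4 c2@7 c3@10, authorship ..11.22..3
After op 5 (delete): buffer="fvsfcg" (len 6), cursors c1@2 c4@2 c2@4 c3@6, authorship ...2..
After op 6 (move_left): buffer="fvsfcg" (len 6), cursors c1@1 c4@1 c2@3 c3@5, authorship ...2..
After op 7 (insert('i')): buffer="fiivsifcig" (len 10), cursors c1@3 c4@3 c2@6 c3@9, authorship .14..22.3.
After op 8 (insert('p')): buffer="fiippvsipfcipg" (len 14), cursors c1@5 c4@5 c2@9 c3@13, authorship .1414..222.33.
Authorship (.=original, N=cursor N): . 1 4 1 4 . . 2 2 2 . 3 3 .
Index 9: author = 2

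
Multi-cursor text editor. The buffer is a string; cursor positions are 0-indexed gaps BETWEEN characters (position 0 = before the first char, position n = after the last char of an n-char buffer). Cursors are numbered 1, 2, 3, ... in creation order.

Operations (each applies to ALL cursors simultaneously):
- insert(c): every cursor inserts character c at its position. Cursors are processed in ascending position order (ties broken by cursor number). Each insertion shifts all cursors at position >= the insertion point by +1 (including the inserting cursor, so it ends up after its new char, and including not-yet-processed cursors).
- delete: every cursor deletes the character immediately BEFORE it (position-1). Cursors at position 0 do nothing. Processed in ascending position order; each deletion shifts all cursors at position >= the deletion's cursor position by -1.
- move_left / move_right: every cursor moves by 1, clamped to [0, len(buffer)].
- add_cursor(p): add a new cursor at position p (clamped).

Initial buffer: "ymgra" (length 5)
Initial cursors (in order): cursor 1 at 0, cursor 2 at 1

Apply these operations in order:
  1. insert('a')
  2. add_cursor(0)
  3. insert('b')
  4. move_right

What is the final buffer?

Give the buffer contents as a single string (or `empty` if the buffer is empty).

After op 1 (insert('a')): buffer="ayamgra" (len 7), cursors c1@1 c2@3, authorship 1.2....
After op 2 (add_cursor(0)): buffer="ayamgra" (len 7), cursors c3@0 c1@1 c2@3, authorship 1.2....
After op 3 (insert('b')): buffer="babyabmgra" (len 10), cursors c3@1 c1@3 c2@6, authorship 311.22....
After op 4 (move_right): buffer="babyabmgra" (len 10), cursors c3@2 c1@4 c2@7, authorship 311.22....

Answer: babyabmgra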